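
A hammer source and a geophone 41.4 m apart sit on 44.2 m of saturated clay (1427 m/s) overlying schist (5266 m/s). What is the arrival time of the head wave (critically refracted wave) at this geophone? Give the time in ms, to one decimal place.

t = x/V₂ + 2h·√(V₂²−V₁²)/(V₁V₂).
√(V₂²−V₁²) = √(5266²−1427²) = 5069.0 m/s; delay term = 2·44.2·5069.0/(1427·5266) = 0.05963 s.
t = 41.4/5266 + 0.05963 = 0.06749 s.

67.5 ms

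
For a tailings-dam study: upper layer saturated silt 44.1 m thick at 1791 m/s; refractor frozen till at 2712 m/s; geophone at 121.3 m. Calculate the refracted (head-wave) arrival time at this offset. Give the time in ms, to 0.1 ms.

θ_c = arcsin(V₁/V₂) = arcsin(1791/2712) = 41.33°, cos θ_c = 0.7509.
Intercept time tᵢ = 2h cos θ_c / V₁ = 2·44.1·0.7509/1791 = 0.03698 s.
t = x/V₂ + tᵢ = 121.3/2712 + 0.03698 = 0.08171 s.

81.7 ms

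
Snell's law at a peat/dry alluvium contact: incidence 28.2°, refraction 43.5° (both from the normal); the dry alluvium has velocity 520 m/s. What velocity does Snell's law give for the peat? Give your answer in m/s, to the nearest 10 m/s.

sin 28.2° = 0.4726; sin 43.5° = 0.6884.
V₁ = V₂·(sin θ₁/sin θ₂) = 520·(0.4726/0.6884) = 356.98 m/s.

360 m/s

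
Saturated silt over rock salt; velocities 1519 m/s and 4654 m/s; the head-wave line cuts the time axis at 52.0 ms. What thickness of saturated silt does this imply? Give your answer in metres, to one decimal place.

θ_c = arcsin(1519/4654) = 19.05°; cos θ_c = 0.9452.
tᵢ = 2h cos θ_c/V₁ ⇒ h = tᵢ·V₁/(2 cos θ_c) = 0.052·1519/(2·0.9452) = 41.78 m.

41.8 m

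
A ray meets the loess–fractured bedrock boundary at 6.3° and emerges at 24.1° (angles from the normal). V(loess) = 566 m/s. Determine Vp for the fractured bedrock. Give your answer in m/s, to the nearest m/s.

2106 m/s

sin 6.3° = 0.1097; sin 24.1° = 0.4083.
V₂ = V₁·(sin θ₂/sin θ₁) = 566·(0.4083/0.1097) = 2106.13 m/s.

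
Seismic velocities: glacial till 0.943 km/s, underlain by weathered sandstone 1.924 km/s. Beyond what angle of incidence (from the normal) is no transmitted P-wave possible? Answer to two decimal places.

At critical incidence the refracted ray runs along the interface (θ₂ = 90°), so sin θ_c = V₁/V₂.
θ_c = arcsin(0.943/1.924) = arcsin 0.4901 = 29.35°.

29.35°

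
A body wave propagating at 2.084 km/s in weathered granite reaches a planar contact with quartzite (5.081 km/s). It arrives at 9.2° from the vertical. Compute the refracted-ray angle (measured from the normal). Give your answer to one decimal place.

sin θ₁/V₁ = sin θ₂/V₂ ⇒ sin θ₂ = 5.081·sin 9.2°/2.084 = 5.081·0.1599/2.084 = 0.3898.
θ₂ = sin⁻¹(0.3898) = 22.94° (from vertical).

22.9°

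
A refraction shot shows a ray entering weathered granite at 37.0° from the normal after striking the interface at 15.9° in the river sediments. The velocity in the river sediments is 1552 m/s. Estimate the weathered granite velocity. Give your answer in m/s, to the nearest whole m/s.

3409 m/s

Snell's law: sin 15.9°/V₁ = sin 37.0°/V₂.
V₂ = V₁·sin 37.0°/sin 15.9° = 1552 × 2.1967 = 3409.33 m/s.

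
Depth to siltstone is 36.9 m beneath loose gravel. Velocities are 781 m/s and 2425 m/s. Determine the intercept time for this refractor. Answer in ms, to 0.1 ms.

89.5 ms

tᵢ = 2h·√(V₂²−V₁²)/(V₁V₂).
√(V₂²−V₁²) = √(2425²−781²) = 2295.8 m/s.
tᵢ = 2·36.9·2295.8/(781·2425) = 0.08946 s.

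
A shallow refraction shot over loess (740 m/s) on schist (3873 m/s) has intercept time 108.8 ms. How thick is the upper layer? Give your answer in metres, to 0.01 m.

41.01 m

θ_c = arcsin(740/3873) = 11.02°; cos θ_c = 0.9816.
tᵢ = 2h cos θ_c/V₁ ⇒ h = tᵢ·V₁/(2 cos θ_c) = 0.1088·740/(2·0.9816) = 41.01 m.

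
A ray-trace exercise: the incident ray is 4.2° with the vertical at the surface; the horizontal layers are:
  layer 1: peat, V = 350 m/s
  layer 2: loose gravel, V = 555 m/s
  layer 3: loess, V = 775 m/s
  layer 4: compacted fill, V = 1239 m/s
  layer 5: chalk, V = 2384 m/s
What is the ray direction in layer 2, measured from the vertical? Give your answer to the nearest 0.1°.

6.7°

Ray parameter p = sin 4.2° / 350 = 2.0925e-04 s/m.
sin θ_2 = p·V_2 = 2.0925e-04 × 555 = 0.1161.
θ_2 = 6.67° from the vertical.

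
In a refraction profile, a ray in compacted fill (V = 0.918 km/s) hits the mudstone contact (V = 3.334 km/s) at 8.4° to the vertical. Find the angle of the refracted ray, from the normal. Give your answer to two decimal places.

32.04°

sin θ₁/V₁ = sin θ₂/V₂ ⇒ sin θ₂ = 3.334·sin 8.4°/0.918 = 3.334·0.1461/0.918 = 0.5305.
θ₂ = arcsin 0.5305 = 32.04° from the normal.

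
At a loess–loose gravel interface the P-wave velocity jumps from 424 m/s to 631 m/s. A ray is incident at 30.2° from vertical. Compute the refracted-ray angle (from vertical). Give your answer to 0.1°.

48.5°

Snell's law: sin θ₂ = (V₂/V₁)·sin θ₁ = (631/424)·sin 30.2° = 0.7486.
θ₂ = arcsin 0.7486 = 48.47° from the normal.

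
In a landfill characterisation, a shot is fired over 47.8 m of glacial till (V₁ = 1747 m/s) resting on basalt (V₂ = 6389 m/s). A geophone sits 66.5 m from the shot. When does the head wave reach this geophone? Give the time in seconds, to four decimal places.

0.0630 s

t = x/V₂ + 2h·√(V₂²−V₁²)/(V₁V₂).
√(V₂²−V₁²) = √(6389²−1747²) = 6145.5 m/s; delay term = 2·47.8·6145.5/(1747·6389) = 0.05264 s.
t = 66.5/6389 + 0.05264 = 0.06305 s.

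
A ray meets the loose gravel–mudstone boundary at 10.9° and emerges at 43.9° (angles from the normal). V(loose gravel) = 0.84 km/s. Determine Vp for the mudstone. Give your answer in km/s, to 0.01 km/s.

sin 10.9° = 0.1891; sin 43.9° = 0.6934.
V₂ = V₁·(sin θ₂/sin θ₁) = 0.84·(0.6934/0.1891) = 3.08 km/s.

3.08 km/s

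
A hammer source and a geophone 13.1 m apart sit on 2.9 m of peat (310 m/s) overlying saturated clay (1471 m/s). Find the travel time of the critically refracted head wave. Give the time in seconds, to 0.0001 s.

t = x/V₂ + 2h·√(V₂²−V₁²)/(V₁V₂).
√(V₂²−V₁²) = √(1471²−310²) = 1438.0 m/s; delay term = 2·2.9·1438.0/(310·1471) = 0.01829 s.
t = 13.1/1471 + 0.01829 = 0.02720 s.

0.0272 s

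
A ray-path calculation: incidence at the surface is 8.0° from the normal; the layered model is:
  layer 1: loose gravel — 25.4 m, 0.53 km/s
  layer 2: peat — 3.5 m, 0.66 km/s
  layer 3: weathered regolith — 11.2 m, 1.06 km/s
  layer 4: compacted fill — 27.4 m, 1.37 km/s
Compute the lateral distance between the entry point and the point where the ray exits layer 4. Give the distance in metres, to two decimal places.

Ray parameter p = sin 8.0° / 0.53 km/s = 2.6259e-01 s/km.
Layer 1: θ = 8.00°; offset = 25.4·tan 8.00° = 3.5697 m.
Layer 2: sin θ = p·0.66 = 0.1733 → θ = 9.98°; offset = 3.5·tan 9.98° = 0.6159 m.
Layer 3: sin θ = p·1.06 = 0.2783 → θ = 16.16°; offset = 11.2·tan 16.16° = 3.2457 m.
Layer 4: sin θ = p·1.37 = 0.3597 → θ = 21.08°; offset = 27.4·tan 21.08° = 10.5644 m.
Total horizontal offset = 17.9958 m.

18.00 m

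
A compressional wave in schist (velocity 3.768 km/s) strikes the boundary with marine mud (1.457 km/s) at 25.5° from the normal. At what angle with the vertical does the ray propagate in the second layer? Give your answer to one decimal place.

Snell's law: sin θ₂ = (V₂/V₁)·sin θ₁ = (1.457/3.768)·sin 25.5° = 0.1665.
θ₂ = sin⁻¹(0.1665) = 9.58° (from vertical).

9.6°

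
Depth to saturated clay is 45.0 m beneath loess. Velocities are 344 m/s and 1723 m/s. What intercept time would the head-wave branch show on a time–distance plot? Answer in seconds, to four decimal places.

tᵢ = 2h·√(V₂²−V₁²)/(V₁V₂).
√(V₂²−V₁²) = √(1723²−344²) = 1688.3 m/s.
tᵢ = 2·45.0·1688.3/(344·1723) = 0.25636 s.

0.2564 s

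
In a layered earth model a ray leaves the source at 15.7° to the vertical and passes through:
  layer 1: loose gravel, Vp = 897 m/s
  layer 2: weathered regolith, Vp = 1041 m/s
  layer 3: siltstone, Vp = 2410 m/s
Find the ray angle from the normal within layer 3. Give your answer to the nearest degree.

47°

Snell's law across each interface conserves sin θ / V, so sin θ_3 = V_3·sin θ₁/V₁.
sin θ_3 = 2410 × sin 15.7° / 897 = 0.7270.
θ_3 = 46.64° from the vertical.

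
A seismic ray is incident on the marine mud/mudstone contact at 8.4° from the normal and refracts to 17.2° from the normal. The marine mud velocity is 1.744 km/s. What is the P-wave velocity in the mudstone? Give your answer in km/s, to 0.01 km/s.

3.53 km/s

sin 8.4° = 0.1461; sin 17.2° = 0.2957.
V₂ = V₁·(sin θ₂/sin θ₁) = 1.744·(0.2957/0.1461) = 3.53 km/s.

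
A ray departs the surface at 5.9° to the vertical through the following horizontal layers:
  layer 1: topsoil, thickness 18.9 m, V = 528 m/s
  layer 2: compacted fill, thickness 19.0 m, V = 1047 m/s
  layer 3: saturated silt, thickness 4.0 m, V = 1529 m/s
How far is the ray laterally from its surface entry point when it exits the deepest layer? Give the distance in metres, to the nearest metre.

7 m

Apply Snell's law at each interface; in layer i the horizontal offset is hᵢ·tan θᵢ.
Layer 1: θ = 5.90°; offset = 18.9·tan 5.90° = 1.953 m.
Layer 2: sin θ = 1047·sin 5.9°/528 = 0.2038, θ = 11.76°; offset = 19.0·tan 11.76° = 3.956 m.
Layer 3: sin θ = 1529·sin 5.9°/528 = 0.2977, θ = 17.32°; offset = 4.0·tan 17.32° = 1.247 m.
Σ offsets = 7.156 m.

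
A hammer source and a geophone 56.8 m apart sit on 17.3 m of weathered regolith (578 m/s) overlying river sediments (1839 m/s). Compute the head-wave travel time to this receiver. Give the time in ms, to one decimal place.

t = x/V₂ + 2h·√(V₂²−V₁²)/(V₁V₂).
√(V₂²−V₁²) = √(1839²−578²) = 1745.8 m/s; delay term = 2·17.3·1745.8/(578·1839) = 0.05683 s.
t = 56.8/1839 + 0.05683 = 0.08771 s.

87.7 ms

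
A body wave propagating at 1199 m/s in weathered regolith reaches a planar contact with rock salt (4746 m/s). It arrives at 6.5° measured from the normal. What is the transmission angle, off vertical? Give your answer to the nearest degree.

Snell's law: sin θ₂ = (V₂/V₁)·sin θ₁ = (4746/1199)·sin 6.5° = 0.4481.
θ₂ = sin⁻¹(0.4481) = 26.62° (from vertical).

27°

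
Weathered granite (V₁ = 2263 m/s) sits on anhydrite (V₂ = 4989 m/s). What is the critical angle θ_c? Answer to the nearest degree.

27°

At critical incidence the refracted ray runs along the interface (θ₂ = 90°), so sin θ_c = V₁/V₂.
θ_c = arcsin(2263/4989) = arcsin 0.4536 = 26.97°.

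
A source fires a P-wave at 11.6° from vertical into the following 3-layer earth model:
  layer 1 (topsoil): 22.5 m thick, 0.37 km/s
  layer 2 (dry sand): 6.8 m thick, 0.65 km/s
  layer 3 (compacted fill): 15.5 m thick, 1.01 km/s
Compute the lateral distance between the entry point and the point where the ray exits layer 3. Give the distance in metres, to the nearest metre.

Ray parameter p = sin 11.6° / 0.37 km/s = 5.4345e-01 s/km.
Layer 1: θ = 11.60°; offset = 22.5·tan 11.60° = 4.619 m.
Layer 2: sin θ = p·0.65 = 0.3532 → θ = 20.69°; offset = 6.8·tan 20.69° = 2.568 m.
Layer 3: sin θ = p·1.01 = 0.5489 → θ = 33.29°; offset = 15.5·tan 33.29° = 10.178 m.
Σ offsets = 17.364 m.

17 m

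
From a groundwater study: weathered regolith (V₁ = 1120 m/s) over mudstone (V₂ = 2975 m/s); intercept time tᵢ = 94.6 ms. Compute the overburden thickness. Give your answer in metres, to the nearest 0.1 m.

h = tᵢ·V₁·V₂ / (2·√(V₂²−V₁²)).
√(V₂²−V₁²) = √(2975² − 1120²) = 2756.1 m/s.
h = 0.0946 s × 1120 × 2975 / (2 × 2756.1) = 57.18 m.

57.2 m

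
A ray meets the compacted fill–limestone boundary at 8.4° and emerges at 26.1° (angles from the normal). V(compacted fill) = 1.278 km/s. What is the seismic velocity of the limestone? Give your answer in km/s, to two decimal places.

Snell's law: sin 8.4°/V₁ = sin 26.1°/V₂.
V₂ = V₁·sin 26.1°/sin 8.4° = 1.278 × 3.0116 = 3.85 km/s.

3.85 km/s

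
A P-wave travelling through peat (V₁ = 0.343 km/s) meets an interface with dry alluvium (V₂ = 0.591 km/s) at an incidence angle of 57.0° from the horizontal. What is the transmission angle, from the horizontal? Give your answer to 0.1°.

Angle from the normal: 90° − 57.0° = 33.0°.
Snell's law: sin θ₂ = (V₂/V₁)·sin θ₁ = (0.591/0.343)·sin 33.0° = 0.9384.
θ₂ = arcsin 0.9384 = 69.79° from the normal.
From the interface: 90° − 69.79° = 20.21°.

20.2°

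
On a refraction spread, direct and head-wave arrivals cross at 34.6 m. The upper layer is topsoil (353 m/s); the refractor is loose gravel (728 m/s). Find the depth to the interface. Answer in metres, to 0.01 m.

10.19 m

h = (x_cross/2)·√((V₂−V₁)/(V₂+V₁)).
(V₂−V₁)/(V₂+V₁) = (728−353)/(728+353) = 0.3469; √ = 0.5890.
h = (34.6/2)·0.5890 = 10.19 m.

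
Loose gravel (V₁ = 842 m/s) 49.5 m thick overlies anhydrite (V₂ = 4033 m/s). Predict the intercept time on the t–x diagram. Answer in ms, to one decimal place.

θ_c = arcsin(V₁/V₂) = arcsin(842/4033) = 12.05°; cos θ_c = 0.9780.
tᵢ = 2h·cos θ_c / V₁ = 2·49.5·0.9780 / 842 = 0.11499 s.

115.0 ms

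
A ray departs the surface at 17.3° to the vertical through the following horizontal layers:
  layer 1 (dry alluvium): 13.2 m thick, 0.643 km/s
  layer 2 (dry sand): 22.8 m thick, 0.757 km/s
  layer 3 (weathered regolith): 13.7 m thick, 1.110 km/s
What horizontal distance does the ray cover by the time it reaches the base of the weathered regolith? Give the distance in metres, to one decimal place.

Apply Snell's law at each interface; in layer i the horizontal offset is hᵢ·tan θᵢ.
Layer 1: θ = 17.30°; offset = 13.2·tan 17.30° = 4.111 m.
Layer 2: sin θ = 0.757·sin 17.3°/0.643 = 0.3501, θ = 20.49°; offset = 22.8·tan 20.49° = 8.522 m.
Layer 3: sin θ = 1.110·sin 17.3°/0.643 = 0.5134, θ = 30.89°; offset = 13.7·tan 30.89° = 8.195 m.
Σ offsets = 20.828 m.

20.8 m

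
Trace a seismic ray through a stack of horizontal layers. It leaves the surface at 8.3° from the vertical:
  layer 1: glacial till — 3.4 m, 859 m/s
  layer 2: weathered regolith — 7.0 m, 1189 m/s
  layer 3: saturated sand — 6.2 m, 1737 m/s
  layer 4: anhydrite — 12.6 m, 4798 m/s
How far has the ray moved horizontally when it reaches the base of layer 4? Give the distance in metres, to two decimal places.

20.99 m

Ray parameter p = sin 8.3° / 859 m/s = 1.6805e-04 s/m.
Layer 1: θ = 8.30°; offset = 3.4·tan 8.30° = 0.4960 m.
Layer 2: sin θ = p·1189 = 0.1998 → θ = 11.53°; offset = 7.0·tan 11.53° = 1.4275 m.
Layer 3: sin θ = p·1737 = 0.2919 → θ = 16.97°; offset = 6.2·tan 16.97° = 1.8922 m.
Layer 4: sin θ = p·4798 = 0.8063 → θ = 53.74°; offset = 12.6·tan 53.74° = 17.1761 m.
Total horizontal offset = 20.9918 m.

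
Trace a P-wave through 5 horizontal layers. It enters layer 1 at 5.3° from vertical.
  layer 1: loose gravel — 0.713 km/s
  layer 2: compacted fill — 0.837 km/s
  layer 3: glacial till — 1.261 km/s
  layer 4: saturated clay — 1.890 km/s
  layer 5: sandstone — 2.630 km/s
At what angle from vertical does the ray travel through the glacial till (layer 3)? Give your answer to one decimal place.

Snell's law across each interface conserves sin θ / V, so sin θ_3 = V_3·sin θ₁/V₁.
sin θ_3 = 1.261 × sin 5.3° / 0.713 = 0.1634.
θ_3 = 9.40° from the vertical.

9.4°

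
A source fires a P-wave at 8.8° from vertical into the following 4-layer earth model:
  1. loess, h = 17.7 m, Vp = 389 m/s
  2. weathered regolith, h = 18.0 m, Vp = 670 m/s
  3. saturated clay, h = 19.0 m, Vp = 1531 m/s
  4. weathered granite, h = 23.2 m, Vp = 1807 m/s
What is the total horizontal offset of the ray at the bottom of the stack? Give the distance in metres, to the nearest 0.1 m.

p = sin θ₁/V₁ = sin 8.8°/389 = 3.9328e-04 s/m is conserved through the stack.
Layer 1: θ = 8.80°; offset = 17.7·tan 8.80° = 2.740 m.
Layer 2: sin θ = p·670 = 0.2635 → θ = 15.28°; offset = 18.0·tan 15.28° = 4.917 m.
Layer 3: sin θ = p·1531 = 0.6021 → θ = 37.02°; offset = 19.0·tan 37.02° = 14.329 m.
Layer 4: sin θ = p·1807 = 0.7107 → θ = 45.29°; offset = 23.2·tan 45.29° = 23.435 m.
Summing the layer offsets gives 45.420 m.

45.4 m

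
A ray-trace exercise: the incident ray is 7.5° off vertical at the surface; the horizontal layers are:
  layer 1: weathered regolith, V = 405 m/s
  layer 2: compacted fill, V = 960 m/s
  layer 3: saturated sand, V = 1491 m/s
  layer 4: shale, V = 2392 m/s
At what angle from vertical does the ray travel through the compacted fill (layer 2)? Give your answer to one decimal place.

18.0°

Ray parameter p = sin 7.5° / 405 = 3.2229e-04 s/m.
sin θ_2 = p·V_2 = 3.2229e-04 × 960 = 0.3094.
θ_2 = 18.02° from the vertical.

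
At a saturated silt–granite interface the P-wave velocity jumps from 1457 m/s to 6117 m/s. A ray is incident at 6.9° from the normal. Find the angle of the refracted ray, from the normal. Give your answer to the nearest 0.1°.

sin θ₁/V₁ = sin θ₂/V₂ ⇒ sin θ₂ = 6117·sin 6.9°/1457 = 6117·0.1201/1457 = 0.5044.
θ₂ = arcsin 0.5044 = 30.29° from the normal.

30.3°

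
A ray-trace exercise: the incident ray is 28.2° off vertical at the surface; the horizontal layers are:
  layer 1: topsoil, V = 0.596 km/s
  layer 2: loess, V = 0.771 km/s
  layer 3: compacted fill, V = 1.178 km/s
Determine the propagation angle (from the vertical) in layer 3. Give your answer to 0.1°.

69.1°

Snell's law across each interface conserves sin θ / V, so sin θ_3 = V_3·sin θ₁/V₁.
sin θ_3 = 1.178 × sin 28.2° / 0.596 = 0.9340.
θ_3 = 69.07° from the vertical.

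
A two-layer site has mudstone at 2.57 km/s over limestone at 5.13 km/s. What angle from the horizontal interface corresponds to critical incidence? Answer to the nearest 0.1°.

59.9°

Critical incidence: sin θ_c = V₁/V₂ = 2.57/5.13 = 0.5010.
θ_c = arcsin 0.5010 = 30.06°.
Measured from the interface: 90° − 30.06° = 59.94°.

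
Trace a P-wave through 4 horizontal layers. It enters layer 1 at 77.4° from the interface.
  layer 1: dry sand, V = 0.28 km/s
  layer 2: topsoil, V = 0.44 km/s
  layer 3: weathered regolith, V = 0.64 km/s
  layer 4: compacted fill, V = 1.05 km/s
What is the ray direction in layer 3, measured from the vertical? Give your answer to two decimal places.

29.91°

From the normal: θ₁ = 90° − 77.4° = 12.6°.
Snell's law across each interface conserves sin θ / V, so sin θ_3 = V_3·sin θ₁/V₁.
sin θ_3 = 0.64 × sin 12.6° / 0.28 = 0.4986.
θ_3 = arcsin 0.4986 = 29.91°.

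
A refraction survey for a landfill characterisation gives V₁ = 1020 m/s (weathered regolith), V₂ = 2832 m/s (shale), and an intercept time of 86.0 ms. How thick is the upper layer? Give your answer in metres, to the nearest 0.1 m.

θ_c = arcsin(1020/2832) = 21.11°; cos θ_c = 0.9329.
tᵢ = 2h cos θ_c/V₁ ⇒ h = tᵢ·V₁/(2 cos θ_c) = 0.086·1020/(2·0.9329) = 47.02 m.

47.0 m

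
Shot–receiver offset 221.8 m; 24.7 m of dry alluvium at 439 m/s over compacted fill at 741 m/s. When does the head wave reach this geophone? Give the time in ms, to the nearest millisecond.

390 ms

t = x/V₂ + 2h·√(V₂²−V₁²)/(V₁V₂).
√(V₂²−V₁²) = √(741²−439²) = 597.0 m/s; delay term = 2·24.7·597.0/(439·741) = 0.09065 s.
t = 221.8/741 + 0.09065 = 0.38998 s.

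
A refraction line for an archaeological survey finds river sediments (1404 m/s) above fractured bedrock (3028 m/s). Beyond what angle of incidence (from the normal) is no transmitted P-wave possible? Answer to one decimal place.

At critical incidence the refracted ray runs along the interface (θ₂ = 90°), so sin θ_c = V₁/V₂.
θ_c = arcsin(1404/3028) = arcsin 0.4637 = 27.62°.

27.6°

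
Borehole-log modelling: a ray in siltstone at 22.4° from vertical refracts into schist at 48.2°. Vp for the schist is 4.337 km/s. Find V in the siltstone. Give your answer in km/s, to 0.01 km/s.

sin 22.4° = 0.3811; sin 48.2° = 0.7455.
V₁ = V₂·(sin θ₁/sin θ₂) = 4.337·(0.3811/0.7455) = 2.22 km/s.

2.22 km/s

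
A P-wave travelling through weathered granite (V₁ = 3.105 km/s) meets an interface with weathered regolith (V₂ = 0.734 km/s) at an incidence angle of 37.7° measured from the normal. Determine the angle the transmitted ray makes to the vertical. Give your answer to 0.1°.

sin θ₁/V₁ = sin θ₂/V₂ ⇒ sin θ₂ = 0.734·sin 37.7°/3.105 = 0.734·0.6115/3.105 = 0.1446.
θ₂ = arcsin 0.1446 = 8.31° from the normal.

8.3°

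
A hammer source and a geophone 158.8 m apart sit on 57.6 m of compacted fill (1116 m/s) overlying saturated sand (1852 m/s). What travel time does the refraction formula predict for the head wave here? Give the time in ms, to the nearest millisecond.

168 ms

t = x/V₂ + 2h·√(V₂²−V₁²)/(V₁V₂).
√(V₂²−V₁²) = √(1852²−1116²) = 1478.0 m/s; delay term = 2·57.6·1478.0/(1116·1852) = 0.08238 s.
t = 158.8/1852 + 0.08238 = 0.16812 s.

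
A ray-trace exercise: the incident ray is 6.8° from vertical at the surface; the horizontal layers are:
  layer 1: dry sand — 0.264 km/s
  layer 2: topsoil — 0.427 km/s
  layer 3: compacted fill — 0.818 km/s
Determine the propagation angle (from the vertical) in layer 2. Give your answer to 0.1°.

Ray parameter p = sin 6.8° / 0.264 = 4.4850e-01 s/km.
sin θ_2 = p·V_2 = 4.4850e-01 × 0.427 = 0.1915.
θ_2 = 11.04° from the vertical.

11.0°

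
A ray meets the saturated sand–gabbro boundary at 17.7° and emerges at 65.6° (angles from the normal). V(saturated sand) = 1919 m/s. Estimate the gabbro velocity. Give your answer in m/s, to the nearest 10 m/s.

sin 17.7° = 0.3040; sin 65.6° = 0.9107.
V₂ = V₁·(sin θ₂/sin θ₁) = 1919·(0.9107/0.3040) = 5748.07 m/s.

5750 m/s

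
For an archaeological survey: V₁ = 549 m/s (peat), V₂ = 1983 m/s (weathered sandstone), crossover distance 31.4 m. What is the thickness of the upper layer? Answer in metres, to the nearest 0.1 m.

h = (x_cross/2)·√((V₂−V₁)/(V₂+V₁)).
(V₂−V₁)/(V₂+V₁) = (1983−549)/(1983+549) = 0.5664; √ = 0.7526.
h = (31.4/2)·0.7526 = 11.82 m.

11.8 m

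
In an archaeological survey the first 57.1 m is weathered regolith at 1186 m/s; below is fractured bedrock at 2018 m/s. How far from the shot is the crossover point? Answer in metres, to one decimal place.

x_cross = 2h·√((V₂+V₁)/(V₂−V₁)).
(V₂+V₁)/(V₂−V₁) = (2018+1186)/(2018−1186) = 3.8510; √ = 1.9624.
x_cross = 2·57.1·1.9624 = 224.10 m.

224.1 m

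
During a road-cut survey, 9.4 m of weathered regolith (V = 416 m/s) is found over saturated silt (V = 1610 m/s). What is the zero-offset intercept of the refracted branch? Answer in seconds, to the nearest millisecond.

tᵢ = 2h·√(V₂²−V₁²)/(V₁V₂).
√(V₂²−V₁²) = √(1610²−416²) = 1555.3 m/s.
tᵢ = 2·9.4·1555.3/(416·1610) = 0.04366 s.

0.044 s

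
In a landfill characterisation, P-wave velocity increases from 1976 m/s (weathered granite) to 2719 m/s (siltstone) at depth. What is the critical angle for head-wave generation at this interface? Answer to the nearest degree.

47°

Critical incidence: sin θ_c = V₁/V₂ = 1976/2719 = 0.7267.
θ_c = arcsin 0.7267 = 46.61°.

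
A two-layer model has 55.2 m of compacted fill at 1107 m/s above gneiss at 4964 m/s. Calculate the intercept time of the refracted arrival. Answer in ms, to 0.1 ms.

tᵢ = 2h·√(V₂²−V₁²)/(V₁V₂).
√(V₂²−V₁²) = √(4964²−1107²) = 4839.0 m/s.
tᵢ = 2·55.2·4839.0/(1107·4964) = 0.09722 s.

97.2 ms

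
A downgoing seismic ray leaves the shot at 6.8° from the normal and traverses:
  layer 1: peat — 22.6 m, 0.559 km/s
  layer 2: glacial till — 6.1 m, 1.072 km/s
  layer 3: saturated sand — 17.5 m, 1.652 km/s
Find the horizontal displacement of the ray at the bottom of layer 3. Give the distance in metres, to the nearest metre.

p = sin θ₁/V₁ = sin 6.8°/0.559 = 2.1181e-01 s/km is conserved through the stack.
Layer 1: θ = 6.80°; offset = 22.6·tan 6.80° = 2.695 m.
Layer 2: sin θ = p·1.072 = 0.2271 → θ = 13.12°; offset = 6.1·tan 13.12° = 1.422 m.
Layer 3: sin θ = p·1.652 = 0.3499 → θ = 20.48°; offset = 17.5·tan 20.48° = 6.537 m.
Summing the layer offsets gives 10.654 m.

11 m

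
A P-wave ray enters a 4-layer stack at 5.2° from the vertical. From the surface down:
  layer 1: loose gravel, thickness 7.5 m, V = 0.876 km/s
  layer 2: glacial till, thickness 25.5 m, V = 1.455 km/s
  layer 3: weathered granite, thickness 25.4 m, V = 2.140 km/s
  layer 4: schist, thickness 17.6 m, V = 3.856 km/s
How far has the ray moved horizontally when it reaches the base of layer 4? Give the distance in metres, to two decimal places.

Ray parameter p = sin 5.2° / 0.876 km/s = 1.0346e-01 s/km.
Layer 1: θ = 5.20°; offset = 7.5·tan 5.20° = 0.6826 m.
Layer 2: sin θ = p·1.455 = 0.1505 → θ = 8.66°; offset = 25.5·tan 8.66° = 3.8829 m.
Layer 3: sin θ = p·2.140 = 0.2214 → θ = 12.79°; offset = 25.4·tan 12.79° = 5.7669 m.
Layer 4: sin θ = p·3.856 = 0.3989 → θ = 23.51°; offset = 17.6·tan 23.51° = 7.6573 m.
Total horizontal offset = 17.9897 m.

17.99 m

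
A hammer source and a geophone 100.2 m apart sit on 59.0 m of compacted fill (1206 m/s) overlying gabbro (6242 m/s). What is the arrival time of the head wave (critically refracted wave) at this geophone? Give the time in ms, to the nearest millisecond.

112 ms

θ_c = arcsin(V₁/V₂) = arcsin(1206/6242) = 11.14°, cos θ_c = 0.9812.
Intercept time tᵢ = 2h cos θ_c / V₁ = 2·59.0·0.9812/1206 = 0.09600 s.
t = x/V₂ + tᵢ = 100.2/6242 + 0.09600 = 0.11205 s.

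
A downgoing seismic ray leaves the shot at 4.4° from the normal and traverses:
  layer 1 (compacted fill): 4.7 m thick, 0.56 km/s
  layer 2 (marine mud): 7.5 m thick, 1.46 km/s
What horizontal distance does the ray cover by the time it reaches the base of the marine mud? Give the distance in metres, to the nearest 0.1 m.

Ray parameter p = sin 4.4° / 0.56 km/s = 1.3700e-01 s/km.
Layer 1: θ = 4.40°; offset = 4.7·tan 4.40° = 0.362 m.
Layer 2: sin θ = p·1.46 = 0.2000 → θ = 11.54°; offset = 7.5·tan 11.54° = 1.531 m.
Σ offsets = 1.893 m.

1.9 m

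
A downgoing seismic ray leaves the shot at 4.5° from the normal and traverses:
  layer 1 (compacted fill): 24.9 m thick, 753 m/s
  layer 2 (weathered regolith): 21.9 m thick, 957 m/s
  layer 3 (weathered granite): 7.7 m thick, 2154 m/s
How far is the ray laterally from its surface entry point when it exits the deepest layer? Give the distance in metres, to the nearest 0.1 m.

p = sin θ₁/V₁ = sin 4.5°/753 = 1.0420e-04 s/m is conserved through the stack.
Layer 1: θ = 4.50°; offset = 24.9·tan 4.50° = 1.960 m.
Layer 2: sin θ = p·957 = 0.0997 → θ = 5.72°; offset = 21.9·tan 5.72° = 2.195 m.
Layer 3: sin θ = p·2154 = 0.2244 → θ = 12.97°; offset = 7.7·tan 12.97° = 1.773 m.
Total horizontal offset = 5.928 m.

5.9 m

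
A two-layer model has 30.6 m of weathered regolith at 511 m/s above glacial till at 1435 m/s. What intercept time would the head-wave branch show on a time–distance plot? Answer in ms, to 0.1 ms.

111.9 ms

θ_c = arcsin(V₁/V₂) = arcsin(511/1435) = 20.86°; cos θ_c = 0.9344.
tᵢ = 2h·cos θ_c / V₁ = 2·30.6·0.9344 / 511 = 0.11191 s.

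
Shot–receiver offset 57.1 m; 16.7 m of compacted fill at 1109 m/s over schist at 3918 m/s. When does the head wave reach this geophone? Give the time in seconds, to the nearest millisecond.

t = x/V₂ + 2h·√(V₂²−V₁²)/(V₁V₂).
√(V₂²−V₁²) = √(3918²−1109²) = 3757.8 m/s; delay term = 2·16.7·3757.8/(1109·3918) = 0.02889 s.
t = 57.1/3918 + 0.02889 = 0.04346 s.

0.043 s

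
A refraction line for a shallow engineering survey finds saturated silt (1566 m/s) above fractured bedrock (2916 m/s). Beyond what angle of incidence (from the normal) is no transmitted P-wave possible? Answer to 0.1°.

At critical incidence the refracted ray runs along the interface (θ₂ = 90°), so sin θ_c = V₁/V₂.
θ_c = arcsin(1566/2916) = arcsin 0.5370 = 32.48°.

32.5°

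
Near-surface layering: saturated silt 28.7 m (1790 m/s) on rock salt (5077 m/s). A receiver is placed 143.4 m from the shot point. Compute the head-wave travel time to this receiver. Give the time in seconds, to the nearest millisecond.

t = x/V₂ + 2h·√(V₂²−V₁²)/(V₁V₂).
√(V₂²−V₁²) = √(5077²−1790²) = 4751.0 m/s; delay term = 2·28.7·4751.0/(1790·5077) = 0.03001 s.
t = 143.4/5077 + 0.03001 = 0.05825 s.

0.058 s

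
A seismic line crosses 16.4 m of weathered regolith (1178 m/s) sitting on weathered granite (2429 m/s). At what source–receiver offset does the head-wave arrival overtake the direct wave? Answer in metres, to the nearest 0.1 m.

55.7 m

θ_c = arcsin(1178/2429) = 29.01°, so cos θ_c = 0.8745 and tᵢ = 2h cos θ_c/V₁ = 0.0244 s.
At crossover x/V₁ = x/V₂ + tᵢ ⇒ x = tᵢ/(1/V₁ − 1/V₂) = 0.02435/(8.4890e-04 − 4.1169e-04) = 55.70 m.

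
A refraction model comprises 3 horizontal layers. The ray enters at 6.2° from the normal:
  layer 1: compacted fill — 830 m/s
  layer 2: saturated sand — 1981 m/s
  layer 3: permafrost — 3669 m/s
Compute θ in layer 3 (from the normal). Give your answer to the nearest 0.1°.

28.5°

Snell's law across each interface conserves sin θ / V, so sin θ_3 = V_3·sin θ₁/V₁.
sin θ_3 = 3669 × sin 6.2° / 830 = 0.4774.
θ_3 = arcsin 0.4774 = 28.52°.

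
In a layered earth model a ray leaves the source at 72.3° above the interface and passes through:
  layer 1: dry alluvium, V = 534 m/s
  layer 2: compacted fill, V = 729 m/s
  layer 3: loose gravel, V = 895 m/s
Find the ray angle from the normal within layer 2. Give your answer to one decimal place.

From the normal: θ₁ = 90° − 72.3° = 17.7°.
Ray parameter p = sin 17.7° / 534 = 5.6935e-04 s/m.
sin θ_2 = p·V_2 = 5.6935e-04 × 729 = 0.4151.
θ_2 = 24.52° from the vertical.

24.5°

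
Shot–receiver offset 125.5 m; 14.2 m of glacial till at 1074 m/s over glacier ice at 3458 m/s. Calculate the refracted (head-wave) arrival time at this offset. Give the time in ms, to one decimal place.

61.4 ms

t = x/V₂ + 2h·√(V₂²−V₁²)/(V₁V₂).
√(V₂²−V₁²) = √(3458²−1074²) = 3287.0 m/s; delay term = 2·14.2·3287.0/(1074·3458) = 0.02514 s.
t = 125.5/3458 + 0.02514 = 0.06143 s.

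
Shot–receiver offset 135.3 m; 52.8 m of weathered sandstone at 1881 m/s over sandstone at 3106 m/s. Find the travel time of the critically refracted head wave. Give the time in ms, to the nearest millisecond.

t = x/V₂ + 2h·√(V₂²−V₁²)/(V₁V₂).
√(V₂²−V₁²) = √(3106²−1881²) = 2471.7 m/s; delay term = 2·52.8·2471.7/(1881·3106) = 0.04467 s.
t = 135.3/3106 + 0.04467 = 0.08824 s.

88 ms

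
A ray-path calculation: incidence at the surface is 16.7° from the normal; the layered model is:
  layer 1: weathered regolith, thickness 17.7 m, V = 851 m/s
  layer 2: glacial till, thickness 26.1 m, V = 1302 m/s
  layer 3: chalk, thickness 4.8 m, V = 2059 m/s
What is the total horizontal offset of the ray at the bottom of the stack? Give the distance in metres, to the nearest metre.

Apply Snell's law at each interface; in layer i the horizontal offset is hᵢ·tan θᵢ.
Layer 1: θ = 16.70°; offset = 17.7·tan 16.70° = 5.310 m.
Layer 2: sin θ = 1302·sin 16.7°/851 = 0.4397, θ = 26.08°; offset = 26.1·tan 26.08° = 12.776 m.
Layer 3: sin θ = 2059·sin 16.7°/851 = 0.6953, θ = 44.05°; offset = 4.8·tan 44.05° = 4.643 m.
Total horizontal offset = 22.729 m.

23 m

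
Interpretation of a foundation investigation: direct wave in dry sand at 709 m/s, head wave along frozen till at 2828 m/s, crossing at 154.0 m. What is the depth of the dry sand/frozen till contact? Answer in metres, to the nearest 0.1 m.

h = (x_cross/2)·√((V₂−V₁)/(V₂+V₁)).
(V₂−V₁)/(V₂+V₁) = (2828−709)/(2828+709) = 0.5991; √ = 0.7740.
h = (154.0/2)·0.7740 = 59.60 m.

59.6 m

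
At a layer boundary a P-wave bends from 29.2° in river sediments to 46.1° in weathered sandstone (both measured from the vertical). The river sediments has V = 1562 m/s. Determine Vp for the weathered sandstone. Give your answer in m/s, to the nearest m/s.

2307 m/s

Snell's law: sin 29.2°/V₁ = sin 46.1°/V₂.
V₂ = V₁·sin 46.1°/sin 29.2° = 1562 × 1.4770 = 2307.02 m/s.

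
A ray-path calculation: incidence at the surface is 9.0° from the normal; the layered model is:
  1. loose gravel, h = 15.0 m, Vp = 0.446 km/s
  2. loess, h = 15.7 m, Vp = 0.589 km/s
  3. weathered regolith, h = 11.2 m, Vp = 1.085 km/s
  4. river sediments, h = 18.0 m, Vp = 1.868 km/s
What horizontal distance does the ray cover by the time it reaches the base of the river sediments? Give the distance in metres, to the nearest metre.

p = sin θ₁/V₁ = sin 9.0°/0.446 = 3.5075e-01 s/km is conserved through the stack.
Layer 1: θ = 9.00°; offset = 15.0·tan 9.00° = 2.376 m.
Layer 2: sin θ = p·0.589 = 0.2066 → θ = 11.92°; offset = 15.7·tan 11.92° = 3.315 m.
Layer 3: sin θ = p·1.085 = 0.3806 → θ = 22.37°; offset = 11.2·tan 22.37° = 4.609 m.
Layer 4: sin θ = p·1.868 = 0.6552 → θ = 40.93°; offset = 18.0·tan 40.93° = 15.611 m.
Total horizontal offset = 25.911 m.

26 m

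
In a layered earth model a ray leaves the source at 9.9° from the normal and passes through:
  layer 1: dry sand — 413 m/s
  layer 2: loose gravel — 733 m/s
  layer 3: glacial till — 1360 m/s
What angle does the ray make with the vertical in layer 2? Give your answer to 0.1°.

17.8°

Ray parameter p = sin 9.9° / 413 = 4.1629e-04 s/m.
sin θ_2 = p·V_2 = 4.1629e-04 × 733 = 0.3051.
θ_2 = arcsin 0.3051 = 17.77°.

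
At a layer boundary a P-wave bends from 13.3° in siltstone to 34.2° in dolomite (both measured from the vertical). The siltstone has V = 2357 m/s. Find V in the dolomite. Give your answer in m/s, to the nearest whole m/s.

5759 m/s

sin 13.3° = 0.2300; sin 34.2° = 0.5621.
V₂ = V₁·(sin θ₂/sin θ₁) = 2357·(0.5621/0.2300) = 5758.89 m/s.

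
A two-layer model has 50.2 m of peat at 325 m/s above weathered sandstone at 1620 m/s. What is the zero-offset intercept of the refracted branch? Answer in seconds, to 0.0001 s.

θ_c = arcsin(V₁/V₂) = arcsin(325/1620) = 11.57°; cos θ_c = 0.9797.
tᵢ = 2h·cos θ_c / V₁ = 2·50.2·0.9797 / 325 = 0.30264 s.

0.3026 s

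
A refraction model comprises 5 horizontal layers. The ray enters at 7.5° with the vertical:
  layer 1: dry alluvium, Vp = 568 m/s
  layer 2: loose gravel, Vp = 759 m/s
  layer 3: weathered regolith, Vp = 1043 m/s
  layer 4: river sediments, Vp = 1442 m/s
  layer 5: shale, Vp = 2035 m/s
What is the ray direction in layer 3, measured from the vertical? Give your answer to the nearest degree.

14°

Snell's law across each interface conserves sin θ / V, so sin θ_3 = V_3·sin θ₁/V₁.
sin θ_3 = 1043 × sin 7.5° / 568 = 0.2397.
θ_3 = 13.87° from the vertical.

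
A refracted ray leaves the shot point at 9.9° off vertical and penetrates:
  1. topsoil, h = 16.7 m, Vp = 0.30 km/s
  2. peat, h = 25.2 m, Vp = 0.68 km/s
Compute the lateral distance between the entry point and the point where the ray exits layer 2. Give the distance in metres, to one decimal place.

Ray parameter p = sin 9.9° / 0.30 km/s = 5.7310e-01 s/km.
Layer 1: θ = 9.90°; offset = 16.7·tan 9.90° = 2.915 m.
Layer 2: sin θ = p·0.68 = 0.3897 → θ = 22.94°; offset = 25.2·tan 22.94° = 10.664 m.
Summing the layer offsets gives 13.578 m.

13.6 m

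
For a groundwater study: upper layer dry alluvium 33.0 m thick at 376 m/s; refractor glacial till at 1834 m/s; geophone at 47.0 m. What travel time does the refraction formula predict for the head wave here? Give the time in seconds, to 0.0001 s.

0.1974 s

t = x/V₂ + 2h·√(V₂²−V₁²)/(V₁V₂).
√(V₂²−V₁²) = √(1834²−376²) = 1795.0 m/s; delay term = 2·33.0·1795.0/(376·1834) = 0.17180 s.
t = 47.0/1834 + 0.17180 = 0.19743 s.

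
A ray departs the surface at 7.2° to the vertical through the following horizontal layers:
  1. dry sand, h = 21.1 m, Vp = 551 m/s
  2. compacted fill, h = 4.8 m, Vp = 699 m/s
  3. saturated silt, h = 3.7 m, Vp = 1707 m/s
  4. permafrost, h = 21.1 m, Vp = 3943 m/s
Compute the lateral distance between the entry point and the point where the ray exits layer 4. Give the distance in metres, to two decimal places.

Ray parameter p = sin 7.2° / 551 m/s = 2.2747e-04 s/m.
Layer 1: θ = 7.20°; offset = 21.1·tan 7.20° = 2.6655 m.
Layer 2: sin θ = p·699 = 0.1590 → θ = 9.15°; offset = 4.8·tan 9.15° = 0.7730 m.
Layer 3: sin θ = p·1707 = 0.3883 → θ = 22.85°; offset = 3.7·tan 22.85° = 1.5590 m.
Layer 4: sin θ = p·3943 = 0.8969 → θ = 63.75°; offset = 21.1·tan 63.75° = 42.7919 m.
Σ offsets = 47.7894 m.

47.79 m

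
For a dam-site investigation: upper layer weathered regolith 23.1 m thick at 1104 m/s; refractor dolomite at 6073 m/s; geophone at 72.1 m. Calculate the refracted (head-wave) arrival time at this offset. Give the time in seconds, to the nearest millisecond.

θ_c = arcsin(V₁/V₂) = arcsin(1104/6073) = 10.47°, cos θ_c = 0.9833.
Intercept time tᵢ = 2h cos θ_c / V₁ = 2·23.1·0.9833/1104 = 0.04115 s.
t = x/V₂ + tᵢ = 72.1/6073 + 0.04115 = 0.05302 s.

0.053 s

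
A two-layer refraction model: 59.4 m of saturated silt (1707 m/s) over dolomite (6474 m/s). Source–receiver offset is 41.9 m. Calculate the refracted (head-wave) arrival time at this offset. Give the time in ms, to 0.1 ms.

73.6 ms

t = x/V₂ + 2h·√(V₂²−V₁²)/(V₁V₂).
√(V₂²−V₁²) = √(6474²−1707²) = 6244.9 m/s; delay term = 2·59.4·6244.9/(1707·6474) = 0.06713 s.
t = 41.9/6474 + 0.06713 = 0.07361 s.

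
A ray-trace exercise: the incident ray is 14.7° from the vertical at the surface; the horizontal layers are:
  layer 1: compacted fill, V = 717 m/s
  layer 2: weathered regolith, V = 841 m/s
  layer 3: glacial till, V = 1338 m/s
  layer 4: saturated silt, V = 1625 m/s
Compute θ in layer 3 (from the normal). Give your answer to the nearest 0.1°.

Ray parameter p = sin 14.7° / 717 = 3.5392e-04 s/m.
sin θ_3 = p·V_3 = 3.5392e-04 × 1338 = 0.4735.
θ_3 = 28.26° from the vertical.

28.3°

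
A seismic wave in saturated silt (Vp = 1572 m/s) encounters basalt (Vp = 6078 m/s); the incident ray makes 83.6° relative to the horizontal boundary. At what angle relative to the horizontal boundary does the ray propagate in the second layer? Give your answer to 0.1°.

64.5°

Convert to the normal: θ₁ = 90° − 83.6° = 6.4°.
sin θ₁/V₁ = sin θ₂/V₂ ⇒ sin θ₂ = 6078·sin 6.4°/1572 = 6078·0.1115/1572 = 0.4310.
θ₂ = sin⁻¹(0.4310) = 25.53° (from vertical).
From the interface: 90° − 25.53° = 64.47°.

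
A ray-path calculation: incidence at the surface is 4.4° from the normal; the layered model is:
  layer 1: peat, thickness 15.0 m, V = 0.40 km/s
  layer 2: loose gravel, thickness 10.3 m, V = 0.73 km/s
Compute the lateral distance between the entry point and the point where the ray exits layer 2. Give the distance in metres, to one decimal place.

p = sin θ₁/V₁ = sin 4.4°/0.40 = 1.9180e-01 s/km is conserved through the stack.
Layer 1: θ = 4.40°; offset = 15.0·tan 4.40° = 1.154 m.
Layer 2: sin θ = p·0.73 = 0.1400 → θ = 8.05°; offset = 10.3·tan 8.05° = 1.456 m.
Summing the layer offsets gives 2.611 m.

2.6 m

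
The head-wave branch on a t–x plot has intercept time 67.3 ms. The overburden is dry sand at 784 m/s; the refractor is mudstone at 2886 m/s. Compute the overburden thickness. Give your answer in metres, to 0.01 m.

27.41 m

θ_c = arcsin(784/2886) = 15.76°; cos θ_c = 0.9624.
tᵢ = 2h cos θ_c/V₁ ⇒ h = tᵢ·V₁/(2 cos θ_c) = 0.0673·784/(2·0.9624) = 27.41 m.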